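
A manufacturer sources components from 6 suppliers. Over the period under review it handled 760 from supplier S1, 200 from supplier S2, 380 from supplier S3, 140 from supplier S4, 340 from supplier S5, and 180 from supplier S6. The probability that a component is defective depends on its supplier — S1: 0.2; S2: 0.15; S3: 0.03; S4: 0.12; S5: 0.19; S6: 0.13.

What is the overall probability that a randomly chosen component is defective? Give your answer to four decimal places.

0.1491

Total: 760 + 200 + 380 + 140 + 340 + 180 = 2000.
P(S1) = 760/2000 = 0.38. P(S2) = 200/2000 = 0.1. P(S3) = 380/2000 = 0.19. P(S4) = 140/2000 = 0.07. P(S5) = 340/2000 = 0.17. P(S6) = 180/2000 = 0.09.
By the law of total probability,
P(D) = P(D|S1)·P(S1) + P(D|S2)·P(S2) + P(D|S3)·P(S3) + P(D|S4)·P(S4) + P(D|S5)·P(S5) + P(D|S6)·P(S6)
      = 0.2·0.38 + 0.15·0.1 + 0.03·0.19 + 0.12·0.07 + 0.19·0.17 + 0.13·0.09
      = 0.076 + 0.015 + 0.0057 + 0.0084 + 0.0323 + 0.0117 = 0.1491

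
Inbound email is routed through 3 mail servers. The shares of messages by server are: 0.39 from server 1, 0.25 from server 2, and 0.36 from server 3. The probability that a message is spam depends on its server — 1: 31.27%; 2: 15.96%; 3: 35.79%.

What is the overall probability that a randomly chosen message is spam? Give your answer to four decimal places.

0.2907

P(S) = P(S|1)·P(1) + P(S|2)·P(2) + P(S|3)·P(3)
      = 0.3127·0.39 + 0.1596·0.25 + 0.3579·0.36
      = 0.121953 + 0.0399 + 0.128844 = 0.290697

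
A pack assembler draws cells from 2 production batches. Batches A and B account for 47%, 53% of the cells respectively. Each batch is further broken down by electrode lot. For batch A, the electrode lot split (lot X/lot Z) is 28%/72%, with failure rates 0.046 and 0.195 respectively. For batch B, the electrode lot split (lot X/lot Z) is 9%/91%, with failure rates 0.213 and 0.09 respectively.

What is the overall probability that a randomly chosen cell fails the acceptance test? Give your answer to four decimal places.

P(F|A) = 0.28·0.046 + 0.72·0.195 = 0.01288 + 0.1404 = 0.15328
P(F|B) = 0.09·0.213 + 0.91·0.09 = 0.01917 + 0.0819 = 0.10107
Then overall,
P(F) = 0.47·0.15328 + 0.53·0.10107
      = 0.0720416 + 0.0535671 = 0.1256087

P(F) ≈ 0.1256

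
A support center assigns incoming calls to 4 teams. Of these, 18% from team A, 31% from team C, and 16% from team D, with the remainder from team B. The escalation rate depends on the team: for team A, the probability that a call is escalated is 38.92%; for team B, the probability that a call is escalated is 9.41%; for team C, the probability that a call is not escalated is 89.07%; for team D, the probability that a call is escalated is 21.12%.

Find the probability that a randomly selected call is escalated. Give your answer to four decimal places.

P(B) = 1 − (0.18 + 0.31 + 0.16) = 0.35.
P(E|C) = 1 − 0.8907 = 0.1093.
By the law of total probability,
P(E) = P(E|A)·P(A) + P(E|B)·P(B) + P(E|C)·P(C) + P(E|D)·P(D)
      = 0.3892·0.18 + 0.0941·0.35 + 0.1093·0.31 + 0.2112·0.16
      = 0.070056 + 0.032935 + 0.033883 + 0.033792 = 0.170666

0.1707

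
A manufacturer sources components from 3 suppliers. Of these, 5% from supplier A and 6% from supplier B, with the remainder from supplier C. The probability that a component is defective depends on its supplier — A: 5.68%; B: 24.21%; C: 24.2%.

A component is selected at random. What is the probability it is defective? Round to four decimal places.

P(D) ≈ 0.2327

P(C) = 1 − (0.05 + 0.06) = 0.89.
P(D) = P(D|A)·P(A) + P(D|B)·P(B) + P(D|C)·P(C)
      = 0.0568·0.05 + 0.2421·0.06 + 0.242·0.89
      = 0.00284 + 0.014526 + 0.21538 = 0.232746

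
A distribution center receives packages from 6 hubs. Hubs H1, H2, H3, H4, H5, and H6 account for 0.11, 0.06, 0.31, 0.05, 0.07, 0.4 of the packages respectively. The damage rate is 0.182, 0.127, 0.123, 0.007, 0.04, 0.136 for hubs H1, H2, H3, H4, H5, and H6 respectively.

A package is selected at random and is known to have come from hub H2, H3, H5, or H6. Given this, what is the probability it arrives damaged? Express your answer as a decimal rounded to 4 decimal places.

0.1226

Let S = {H2, H3, H5, H6}.
P(S) = 0.06 + 0.31 + 0.07 + 0.4 = 0.84.
P(D ∩ S) = 0.127·0.06 + 0.123·0.31 + 0.04·0.07 + 0.136·0.4 = 0.00762 + 0.03813 + 0.0028 + 0.0544 = 0.10295.
P(D | S) = 0.10295 / 0.84 = 0.122560…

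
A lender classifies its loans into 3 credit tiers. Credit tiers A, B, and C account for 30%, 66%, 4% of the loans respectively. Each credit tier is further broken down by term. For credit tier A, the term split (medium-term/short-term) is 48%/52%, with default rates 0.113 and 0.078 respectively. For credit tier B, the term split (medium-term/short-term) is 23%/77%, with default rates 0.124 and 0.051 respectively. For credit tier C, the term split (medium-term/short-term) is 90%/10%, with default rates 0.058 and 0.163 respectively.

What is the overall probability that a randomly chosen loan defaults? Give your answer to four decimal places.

0.0759

P(D|A) = 0.48·0.113 + 0.52·0.078 = 0.05424 + 0.04056 = 0.0948
P(D|B) = 0.23·0.124 + 0.77·0.051 = 0.02852 + 0.03927 = 0.06779
P(D|C) = 0.9·0.058 + 0.1·0.163 = 0.0522 + 0.0163 = 0.0685
Then overall,
P(D) = 0.3·0.0948 + 0.66·0.06779 + 0.04·0.0685
      = 0.02844 + 0.0447414 + 0.00274 = 0.0759214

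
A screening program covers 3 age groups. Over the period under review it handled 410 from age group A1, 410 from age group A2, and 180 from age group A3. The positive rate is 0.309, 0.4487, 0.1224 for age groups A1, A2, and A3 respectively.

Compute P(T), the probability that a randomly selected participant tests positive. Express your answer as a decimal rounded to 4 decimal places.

Total: 410 + 410 + 180 = 1000.
P(A1) = 410/1000 = 0.41. P(A2) = 410/1000 = 0.41. P(A3) = 180/1000 = 0.18.
P(T) = P(T|A1)·P(A1) + P(T|A2)·P(A2) + P(T|A3)·P(A3)
      = 0.309·0.41 + 0.4487·0.41 + 0.1224·0.18
      = 0.12669 + 0.183967 + 0.022032 = 0.332689

P(T) ≈ 0.3327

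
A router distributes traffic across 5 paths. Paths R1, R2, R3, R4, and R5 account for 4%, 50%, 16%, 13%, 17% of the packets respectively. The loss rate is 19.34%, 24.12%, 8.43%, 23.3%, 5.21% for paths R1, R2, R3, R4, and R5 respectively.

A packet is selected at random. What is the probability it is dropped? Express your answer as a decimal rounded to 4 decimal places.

P(L) ≈ 0.1810

P(L) = P(L|R1)·P(R1) + P(L|R2)·P(R2) + P(L|R3)·P(R3) + P(L|R4)·P(R4) + P(L|R5)·P(R5)
      = 0.1934·0.04 + 0.2412·0.5 + 0.0843·0.16 + 0.233·0.13 + 0.0521·0.17
      = 0.007736 + 0.1206 + 0.013488 + 0.03029 + 0.008857 = 0.180971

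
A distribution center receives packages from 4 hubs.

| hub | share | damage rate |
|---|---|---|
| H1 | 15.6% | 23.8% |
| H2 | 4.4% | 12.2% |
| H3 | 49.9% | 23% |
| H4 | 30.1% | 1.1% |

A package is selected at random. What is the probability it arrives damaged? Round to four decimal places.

P(D) ≈ 0.1606

Using total probability over the partition,
P(D) = P(D|H1)·P(H1) + P(D|H2)·P(H2) + P(D|H3)·P(H3) + P(D|H4)·P(H4)
      = 0.238·0.156 + 0.122·0.044 + 0.23·0.499 + 0.011·0.301
      = 0.037128 + 0.005368 + 0.11477 + 0.003311 = 0.160577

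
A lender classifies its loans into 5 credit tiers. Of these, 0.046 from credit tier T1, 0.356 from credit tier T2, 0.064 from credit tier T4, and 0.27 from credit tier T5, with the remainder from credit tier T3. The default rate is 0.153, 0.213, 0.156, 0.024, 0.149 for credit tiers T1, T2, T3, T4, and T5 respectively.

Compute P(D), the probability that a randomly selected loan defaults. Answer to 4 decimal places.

P(T3) = 1 − (0.046 + 0.356 + 0.064 + 0.27) = 0.264.
Summing over the partition,
P(D) = P(D|T1)·P(T1) + P(D|T2)·P(T2) + P(D|T3)·P(T3) + P(D|T4)·P(T4) + P(D|T5)·P(T5)
      = 0.153·0.046 + 0.213·0.356 + 0.156·0.264 + 0.024·0.064 + 0.149·0.27
      = 0.007038 + 0.075828 + 0.041184 + 0.001536 + 0.04023 = 0.165816

P(D) ≈ 0.1658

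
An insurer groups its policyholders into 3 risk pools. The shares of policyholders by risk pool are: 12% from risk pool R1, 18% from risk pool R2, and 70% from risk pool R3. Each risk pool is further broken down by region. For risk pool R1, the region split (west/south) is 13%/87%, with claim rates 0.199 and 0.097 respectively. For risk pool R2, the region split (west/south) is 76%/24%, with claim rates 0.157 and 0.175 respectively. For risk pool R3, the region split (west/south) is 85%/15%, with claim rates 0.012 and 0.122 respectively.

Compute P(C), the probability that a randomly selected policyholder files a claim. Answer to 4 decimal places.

P(C) ≈ 0.0622

P(C|R1) = 0.13·0.199 + 0.87·0.097 = 0.02587 + 0.08439 = 0.11026
P(C|R2) = 0.76·0.157 + 0.24·0.175 = 0.11932 + 0.042 = 0.16132
P(C|R3) = 0.85·0.012 + 0.15·0.122 = 0.0102 + 0.0183 = 0.0285
Then overall,
P(C) = 0.12·0.11026 + 0.18·0.16132 + 0.7·0.0285
      = 0.0132312 + 0.0290376 + 0.01995 = 0.0622188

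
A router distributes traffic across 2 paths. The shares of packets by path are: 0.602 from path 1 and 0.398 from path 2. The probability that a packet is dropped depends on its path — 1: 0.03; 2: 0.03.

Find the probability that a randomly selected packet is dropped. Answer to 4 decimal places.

P(L) ≈ 0.0300

Using total probability over the partition,
P(L) = P(L|1)·P(1) + P(L|2)·P(2)
      = 0.03·0.602 + 0.03·0.398
      = 0.01806 + 0.01194 = 0.03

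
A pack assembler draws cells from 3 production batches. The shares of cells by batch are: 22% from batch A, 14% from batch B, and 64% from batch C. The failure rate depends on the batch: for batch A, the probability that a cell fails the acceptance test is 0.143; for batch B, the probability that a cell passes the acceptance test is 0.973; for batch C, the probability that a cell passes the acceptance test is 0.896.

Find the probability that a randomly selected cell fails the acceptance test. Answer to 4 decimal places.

0.1018

P(F|B) = 1 − 0.973 = 0.027.
P(F|C) = 1 − 0.896 = 0.104.
By the law of total probability,
P(F) = P(F|A)·P(A) + P(F|B)·P(B) + P(F|C)·P(C)
      = 0.143·0.22 + 0.027·0.14 + 0.104·0.64
      = 0.03146 + 0.00378 + 0.06656 = 0.1018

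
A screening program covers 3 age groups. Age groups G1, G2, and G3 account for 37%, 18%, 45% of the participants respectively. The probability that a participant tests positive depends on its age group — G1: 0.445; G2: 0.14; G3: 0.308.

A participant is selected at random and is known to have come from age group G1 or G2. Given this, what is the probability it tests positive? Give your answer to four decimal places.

P(T|S) ≈ 0.3452

Let S = {G1, G2}.
P(S) = 0.37 + 0.18 = 0.55.
P(T ∩ S) = 0.445·0.37 + 0.14·0.18 = 0.16465 + 0.0252 = 0.18985.
P(T | S) = 0.18985 / 0.55 = 0.345182…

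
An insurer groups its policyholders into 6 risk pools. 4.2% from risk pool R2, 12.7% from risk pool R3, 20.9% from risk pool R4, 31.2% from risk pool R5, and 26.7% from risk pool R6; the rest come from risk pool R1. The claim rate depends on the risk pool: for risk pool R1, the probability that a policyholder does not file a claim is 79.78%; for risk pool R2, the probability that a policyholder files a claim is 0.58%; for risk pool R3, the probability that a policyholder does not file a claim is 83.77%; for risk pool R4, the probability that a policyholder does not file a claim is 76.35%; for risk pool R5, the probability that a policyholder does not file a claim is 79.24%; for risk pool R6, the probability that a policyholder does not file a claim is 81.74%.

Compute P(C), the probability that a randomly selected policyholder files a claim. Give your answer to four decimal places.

P(R1) = 1 − (0.042 + 0.127 + 0.209 + 0.312 + 0.267) = 0.043.
P(C|R1) = 1 − 0.7978 = 0.2022.
P(C|R3) = 1 − 0.8377 = 0.1623.
P(C|R4) = 1 − 0.7635 = 0.2365.
P(C|R5) = 1 − 0.7924 = 0.2076.
P(C|R6) = 1 − 0.8174 = 0.1826.
Summing over the partition,
P(C) = P(C|R1)·P(R1) + P(C|R2)·P(R2) + P(C|R3)·P(R3) + P(C|R4)·P(R4) + P(C|R5)·P(R5) + P(C|R6)·P(R6)
      = 0.2022·0.043 + 0.0058·0.042 + 0.1623·0.127 + 0.2365·0.209 + 0.2076·0.312 + 0.1826·0.267
      = 0.0086946 + 0.0002436 + 0.0206121 + 0.0494285 + 0.0647712 + 0.0487542 = 0.1925042

P(C) ≈ 0.1925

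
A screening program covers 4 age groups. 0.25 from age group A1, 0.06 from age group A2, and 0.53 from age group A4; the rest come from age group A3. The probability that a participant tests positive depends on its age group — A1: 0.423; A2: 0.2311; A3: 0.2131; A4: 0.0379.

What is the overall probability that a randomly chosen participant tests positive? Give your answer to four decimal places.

P(T) ≈ 0.1738

P(A3) = 1 − (0.25 + 0.06 + 0.53) = 0.16.
P(T) = P(T|A1)·P(A1) + P(T|A2)·P(A2) + P(T|A3)·P(A3) + P(T|A4)·P(A4)
      = 0.423·0.25 + 0.2311·0.06 + 0.2131·0.16 + 0.0379·0.53
      = 0.10575 + 0.013866 + 0.034096 + 0.020087 = 0.173799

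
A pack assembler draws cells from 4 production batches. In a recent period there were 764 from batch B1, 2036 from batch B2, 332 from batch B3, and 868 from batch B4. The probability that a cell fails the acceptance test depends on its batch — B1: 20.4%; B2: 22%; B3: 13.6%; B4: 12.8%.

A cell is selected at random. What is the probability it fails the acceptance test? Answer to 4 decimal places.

0.1900

Total: 764 + 2036 + 332 + 868 = 4000.
P(B1) = 764/4000 = 0.191. P(B2) = 2036/4000 = 0.509. P(B3) = 332/4000 = 0.083. P(B4) = 868/4000 = 0.217.
By the law of total probability,
P(F) = P(F|B1)·P(B1) + P(F|B2)·P(B2) + P(F|B3)·P(B3) + P(F|B4)·P(B4)
      = 0.204·0.191 + 0.22·0.509 + 0.136·0.083 + 0.128·0.217
      = 0.038964 + 0.11198 + 0.011288 + 0.027776 = 0.190008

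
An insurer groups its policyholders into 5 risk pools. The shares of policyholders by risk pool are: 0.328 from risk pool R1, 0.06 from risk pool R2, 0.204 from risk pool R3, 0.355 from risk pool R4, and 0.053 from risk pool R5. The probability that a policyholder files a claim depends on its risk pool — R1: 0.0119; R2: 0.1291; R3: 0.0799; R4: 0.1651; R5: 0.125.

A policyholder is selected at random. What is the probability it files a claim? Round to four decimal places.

P(C) = P(C|R1)·P(R1) + P(C|R2)·P(R2) + P(C|R3)·P(R3) + P(C|R4)·P(R4) + P(C|R5)·P(R5)
      = 0.0119·0.328 + 0.1291·0.06 + 0.0799·0.204 + 0.1651·0.355 + 0.125·0.053
      = 0.0039032 + 0.007746 + 0.0162996 + 0.0586105 + 0.006625 = 0.0931843

P(C) ≈ 0.0932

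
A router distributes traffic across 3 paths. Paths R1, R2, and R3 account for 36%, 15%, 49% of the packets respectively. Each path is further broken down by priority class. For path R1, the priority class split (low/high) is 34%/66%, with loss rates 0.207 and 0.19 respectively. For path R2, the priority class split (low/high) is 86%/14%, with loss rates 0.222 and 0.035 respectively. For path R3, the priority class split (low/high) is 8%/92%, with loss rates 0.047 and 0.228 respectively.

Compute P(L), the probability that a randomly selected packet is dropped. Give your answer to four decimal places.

P(L|R1) = 0.34·0.207 + 0.66·0.19 = 0.07038 + 0.1254 = 0.19578
P(L|R2) = 0.86·0.222 + 0.14·0.035 = 0.19092 + 0.0049 = 0.19582
P(L|R3) = 0.08·0.047 + 0.92·0.228 = 0.00376 + 0.20976 = 0.21352
By total probability over the outer partition,
P(L) = 0.36·0.19578 + 0.15·0.19582 + 0.49·0.21352
      = 0.0704808 + 0.029373 + 0.1046248 = 0.2044786

0.2045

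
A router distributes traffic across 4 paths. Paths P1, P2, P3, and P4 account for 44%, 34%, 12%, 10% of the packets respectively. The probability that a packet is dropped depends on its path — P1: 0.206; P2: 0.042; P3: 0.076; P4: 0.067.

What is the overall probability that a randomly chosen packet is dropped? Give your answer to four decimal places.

Using total probability over the partition,
P(L) = P(L|P1)·P(P1) + P(L|P2)·P(P2) + P(L|P3)·P(P3) + P(L|P4)·P(P4)
      = 0.206·0.44 + 0.042·0.34 + 0.076·0.12 + 0.067·0.1
      = 0.09064 + 0.01428 + 0.00912 + 0.0067 = 0.12074

0.1207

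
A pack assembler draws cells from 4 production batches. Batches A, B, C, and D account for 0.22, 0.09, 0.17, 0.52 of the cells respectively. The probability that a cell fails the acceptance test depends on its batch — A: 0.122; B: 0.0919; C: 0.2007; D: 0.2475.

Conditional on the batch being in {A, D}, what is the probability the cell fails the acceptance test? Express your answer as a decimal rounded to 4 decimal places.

P(F|S) ≈ 0.2102

Let S = {A, D}.
P(S) = 0.22 + 0.52 = 0.74.
P(F ∩ S) = 0.122·0.22 + 0.2475·0.52 = 0.02684 + 0.1287 = 0.15554.
P(F | S) = 0.15554 / 0.74 = 0.210189…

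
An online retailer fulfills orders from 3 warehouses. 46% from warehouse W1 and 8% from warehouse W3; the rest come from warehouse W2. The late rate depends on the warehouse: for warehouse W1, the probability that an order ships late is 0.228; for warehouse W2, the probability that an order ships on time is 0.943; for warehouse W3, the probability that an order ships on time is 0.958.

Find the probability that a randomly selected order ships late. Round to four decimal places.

P(W2) = 1 − (0.46 + 0.08) = 0.46.
P(L|W2) = 1 − 0.943 = 0.057.
P(L|W3) = 1 − 0.958 = 0.042.
P(L) = P(L|W1)·P(W1) + P(L|W2)·P(W2) + P(L|W3)·P(W3)
      = 0.228·0.46 + 0.057·0.46 + 0.042·0.08
      = 0.10488 + 0.02622 + 0.00336 = 0.13446

P(L) ≈ 0.1345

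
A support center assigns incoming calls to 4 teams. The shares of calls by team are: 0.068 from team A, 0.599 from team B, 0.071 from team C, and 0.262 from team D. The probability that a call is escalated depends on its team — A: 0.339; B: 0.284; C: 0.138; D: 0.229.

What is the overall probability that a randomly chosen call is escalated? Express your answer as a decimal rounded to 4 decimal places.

0.2630

P(E) = P(E|A)·P(A) + P(E|B)·P(B) + P(E|C)·P(C) + P(E|D)·P(D)
      = 0.339·0.068 + 0.284·0.599 + 0.138·0.071 + 0.229·0.262
      = 0.023052 + 0.170116 + 0.009798 + 0.059998 = 0.262964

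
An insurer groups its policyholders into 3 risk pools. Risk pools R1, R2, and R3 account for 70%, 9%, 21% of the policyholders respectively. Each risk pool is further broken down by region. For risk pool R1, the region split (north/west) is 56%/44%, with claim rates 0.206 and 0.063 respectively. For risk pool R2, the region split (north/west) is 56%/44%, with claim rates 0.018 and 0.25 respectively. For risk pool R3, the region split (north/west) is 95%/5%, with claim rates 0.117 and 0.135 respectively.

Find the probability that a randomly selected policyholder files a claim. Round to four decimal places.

P(C|R1) = 0.56·0.206 + 0.44·0.063 = 0.11536 + 0.02772 = 0.14308
P(C|R2) = 0.56·0.018 + 0.44·0.25 = 0.01008 + 0.11 = 0.12008
P(C|R3) = 0.95·0.117 + 0.05·0.135 = 0.11115 + 0.00675 = 0.1179
Then overall,
P(C) = 0.7·0.14308 + 0.09·0.12008 + 0.21·0.1179
      = 0.100156 + 0.0108072 + 0.024759 = 0.1357222

P(C) ≈ 0.1357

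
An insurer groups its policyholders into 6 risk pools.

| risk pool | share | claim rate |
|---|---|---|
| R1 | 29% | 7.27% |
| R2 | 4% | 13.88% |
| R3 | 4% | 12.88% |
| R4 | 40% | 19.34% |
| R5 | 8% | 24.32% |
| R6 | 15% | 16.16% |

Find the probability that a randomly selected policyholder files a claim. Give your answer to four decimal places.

P(C) ≈ 0.1528

Using total probability over the partition,
P(C) = P(C|R1)·P(R1) + P(C|R2)·P(R2) + P(C|R3)·P(R3) + P(C|R4)·P(R4) + P(C|R5)·P(R5) + P(C|R6)·P(R6)
      = 0.0727·0.29 + 0.1388·0.04 + 0.1288·0.04 + 0.1934·0.4 + 0.2432·0.08 + 0.1616·0.15
      = 0.021083 + 0.005552 + 0.005152 + 0.07736 + 0.019456 + 0.02424 = 0.152843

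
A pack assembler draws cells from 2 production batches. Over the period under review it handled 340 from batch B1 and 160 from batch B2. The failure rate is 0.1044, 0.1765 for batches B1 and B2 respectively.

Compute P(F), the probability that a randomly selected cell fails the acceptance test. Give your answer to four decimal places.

P(F) ≈ 0.1275

Total: 340 + 160 = 500.
P(B1) = 340/500 = 0.68. P(B2) = 160/500 = 0.32.
By the law of total probability,
P(F) = P(F|B1)·P(B1) + P(F|B2)·P(B2)
      = 0.1044·0.68 + 0.1765·0.32
      = 0.070992 + 0.05648 = 0.127472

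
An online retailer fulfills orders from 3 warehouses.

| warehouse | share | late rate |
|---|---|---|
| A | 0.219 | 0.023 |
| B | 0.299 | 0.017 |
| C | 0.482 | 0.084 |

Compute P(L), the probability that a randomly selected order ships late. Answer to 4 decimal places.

P(L) ≈ 0.0506

Summing over the partition,
P(L) = P(L|A)·P(A) + P(L|B)·P(B) + P(L|C)·P(C)
      = 0.023·0.219 + 0.017·0.299 + 0.084·0.482
      = 0.005037 + 0.005083 + 0.040488 = 0.050608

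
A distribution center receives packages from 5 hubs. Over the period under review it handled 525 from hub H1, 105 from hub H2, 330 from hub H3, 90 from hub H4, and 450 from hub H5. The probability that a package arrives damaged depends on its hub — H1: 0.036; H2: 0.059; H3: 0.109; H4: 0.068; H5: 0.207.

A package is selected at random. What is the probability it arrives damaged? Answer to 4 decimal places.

0.1069

Total: 525 + 105 + 330 + 90 + 450 = 1500.
P(H1) = 525/1500 = 0.35. P(H2) = 105/1500 = 0.07. P(H3) = 330/1500 = 0.22. P(H4) = 90/1500 = 0.06. P(H5) = 450/1500 = 0.3.
P(D) = P(D|H1)·P(H1) + P(D|H2)·P(H2) + P(D|H3)·P(H3) + P(D|H4)·P(H4) + P(D|H5)·P(H5)
      = 0.036·0.35 + 0.059·0.07 + 0.109·0.22 + 0.068·0.06 + 0.207·0.3
      = 0.0126 + 0.00413 + 0.02398 + 0.00408 + 0.0621 = 0.10689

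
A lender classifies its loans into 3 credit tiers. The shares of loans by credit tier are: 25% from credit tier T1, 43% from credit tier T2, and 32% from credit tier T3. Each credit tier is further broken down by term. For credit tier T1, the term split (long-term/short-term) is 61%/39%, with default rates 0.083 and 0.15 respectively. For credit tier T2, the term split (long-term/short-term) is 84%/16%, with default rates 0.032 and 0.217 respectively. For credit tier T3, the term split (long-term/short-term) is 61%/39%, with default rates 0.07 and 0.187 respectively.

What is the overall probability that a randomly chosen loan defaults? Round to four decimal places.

P(D|T1) = 0.61·0.083 + 0.39·0.15 = 0.05063 + 0.0585 = 0.10913
P(D|T2) = 0.84·0.032 + 0.16·0.217 = 0.02688 + 0.03472 = 0.0616
P(D|T3) = 0.61·0.07 + 0.39·0.187 = 0.0427 + 0.07293 = 0.11563
Then overall,
P(D) = 0.25·0.10913 + 0.43·0.0616 + 0.32·0.11563
      = 0.0272825 + 0.026488 + 0.0370016 = 0.0907721

0.0908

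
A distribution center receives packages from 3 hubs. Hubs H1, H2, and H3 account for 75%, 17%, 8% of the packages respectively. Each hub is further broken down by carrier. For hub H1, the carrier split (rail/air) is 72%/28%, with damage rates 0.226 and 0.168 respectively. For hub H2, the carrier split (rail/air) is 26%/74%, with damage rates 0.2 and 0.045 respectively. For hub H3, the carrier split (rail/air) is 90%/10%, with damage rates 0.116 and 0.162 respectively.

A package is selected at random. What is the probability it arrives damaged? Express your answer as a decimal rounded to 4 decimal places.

P(D|H1) = 0.72·0.226 + 0.28·0.168 = 0.16272 + 0.04704 = 0.20976
P(D|H2) = 0.26·0.2 + 0.74·0.045 = 0.052 + 0.0333 = 0.0853
P(D|H3) = 0.9·0.116 + 0.1·0.162 = 0.1044 + 0.0162 = 0.1206
By total probability over the outer partition,
P(D) = 0.75·0.20976 + 0.17·0.0853 + 0.08·0.1206
      = 0.15732 + 0.014501 + 0.009648 = 0.181469

0.1815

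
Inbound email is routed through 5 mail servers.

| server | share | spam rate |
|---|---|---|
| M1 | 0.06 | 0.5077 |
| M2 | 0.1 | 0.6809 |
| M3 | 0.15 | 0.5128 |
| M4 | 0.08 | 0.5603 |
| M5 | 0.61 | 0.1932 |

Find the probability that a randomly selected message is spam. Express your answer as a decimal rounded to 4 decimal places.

Using total probability over the partition,
P(S) = P(S|M1)·P(M1) + P(S|M2)·P(M2) + P(S|M3)·P(M3) + P(S|M4)·P(M4) + P(S|M5)·P(M5)
      = 0.5077·0.06 + 0.6809·0.1 + 0.5128·0.15 + 0.5603·0.08 + 0.1932·0.61
      = 0.030462 + 0.06809 + 0.07692 + 0.044824 + 0.117852 = 0.338148

0.3381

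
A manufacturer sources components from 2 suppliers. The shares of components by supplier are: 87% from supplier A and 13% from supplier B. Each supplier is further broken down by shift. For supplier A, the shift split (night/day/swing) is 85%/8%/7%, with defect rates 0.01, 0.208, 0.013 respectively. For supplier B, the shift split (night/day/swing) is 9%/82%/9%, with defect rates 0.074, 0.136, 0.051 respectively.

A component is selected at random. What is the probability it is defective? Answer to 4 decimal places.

P(D) ≈ 0.0386

P(D|A) = 0.85·0.01 + 0.08·0.208 + 0.07·0.013 = 0.0085 + 0.01664 + 0.00091 = 0.02605
P(D|B) = 0.09·0.074 + 0.82·0.136 + 0.09·0.051 = 0.00666 + 0.11152 + 0.00459 = 0.12277
By total probability over the outer partition,
P(D) = 0.87·0.02605 + 0.13·0.12277
      = 0.0226635 + 0.0159601 = 0.0386236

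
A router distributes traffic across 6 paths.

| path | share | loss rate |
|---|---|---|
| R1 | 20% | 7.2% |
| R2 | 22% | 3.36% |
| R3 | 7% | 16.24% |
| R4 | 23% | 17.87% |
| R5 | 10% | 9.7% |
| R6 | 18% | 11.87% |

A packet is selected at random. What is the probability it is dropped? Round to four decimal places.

P(L) ≈ 0.1053

P(L) = P(L|R1)·P(R1) + P(L|R2)·P(R2) + P(L|R3)·P(R3) + P(L|R4)·P(R4) + P(L|R5)·P(R5) + P(L|R6)·P(R6)
      = 0.072·0.2 + 0.0336·0.22 + 0.1624·0.07 + 0.1787·0.23 + 0.097·0.1 + 0.1187·0.18
      = 0.0144 + 0.007392 + 0.011368 + 0.041101 + 0.0097 + 0.021366 = 0.105327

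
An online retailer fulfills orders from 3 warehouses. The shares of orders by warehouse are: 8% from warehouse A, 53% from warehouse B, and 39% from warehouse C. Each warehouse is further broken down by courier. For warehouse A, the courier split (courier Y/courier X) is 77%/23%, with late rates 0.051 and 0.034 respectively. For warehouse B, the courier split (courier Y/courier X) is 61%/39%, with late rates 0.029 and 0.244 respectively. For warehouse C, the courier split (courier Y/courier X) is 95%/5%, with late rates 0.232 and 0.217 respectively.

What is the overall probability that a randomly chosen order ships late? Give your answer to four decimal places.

0.1538

P(L|A) = 0.77·0.051 + 0.23·0.034 = 0.03927 + 0.00782 = 0.04709
P(L|B) = 0.61·0.029 + 0.39·0.244 = 0.01769 + 0.09516 = 0.11285
P(L|C) = 0.95·0.232 + 0.05·0.217 = 0.2204 + 0.01085 = 0.23125
Then overall,
P(L) = 0.08·0.04709 + 0.53·0.11285 + 0.39·0.23125
      = 0.0037672 + 0.0598105 + 0.0901875 = 0.1537652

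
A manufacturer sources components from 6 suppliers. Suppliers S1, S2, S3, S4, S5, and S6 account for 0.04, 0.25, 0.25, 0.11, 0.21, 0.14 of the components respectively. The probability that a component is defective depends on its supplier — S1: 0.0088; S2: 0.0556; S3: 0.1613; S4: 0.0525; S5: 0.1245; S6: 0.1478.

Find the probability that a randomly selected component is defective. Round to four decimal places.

P(D) = P(D|S1)·P(S1) + P(D|S2)·P(S2) + P(D|S3)·P(S3) + P(D|S4)·P(S4) + P(D|S5)·P(S5) + P(D|S6)·P(S6)
      = 0.0088·0.04 + 0.0556·0.25 + 0.1613·0.25 + 0.0525·0.11 + 0.1245·0.21 + 0.1478·0.14
      = 0.000352 + 0.0139 + 0.040325 + 0.005775 + 0.026145 + 0.020692 = 0.107189

0.1072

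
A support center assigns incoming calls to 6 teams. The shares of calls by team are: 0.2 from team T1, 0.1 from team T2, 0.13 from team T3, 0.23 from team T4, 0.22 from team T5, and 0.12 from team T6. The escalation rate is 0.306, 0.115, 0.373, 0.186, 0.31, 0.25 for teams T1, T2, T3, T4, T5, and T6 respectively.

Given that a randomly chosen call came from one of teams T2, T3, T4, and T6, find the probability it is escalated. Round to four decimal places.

Let S = {T2, T3, T4, T6}.
P(S) = 0.1 + 0.13 + 0.23 + 0.12 = 0.58.
P(E ∩ S) = 0.115·0.1 + 0.373·0.13 + 0.186·0.23 + 0.25·0.12 = 0.0115 + 0.04849 + 0.04278 + 0.03 = 0.13277.
P(E | S) = 0.13277 / 0.58 = 0.228914…

P(E|S) ≈ 0.2289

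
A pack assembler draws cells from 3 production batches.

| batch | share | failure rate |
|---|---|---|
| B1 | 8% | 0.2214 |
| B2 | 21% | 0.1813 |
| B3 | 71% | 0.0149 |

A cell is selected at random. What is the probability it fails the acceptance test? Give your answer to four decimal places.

Summing over the partition,
P(F) = P(F|B1)·P(B1) + P(F|B2)·P(B2) + P(F|B3)·P(B3)
      = 0.2214·0.08 + 0.1813·0.21 + 0.0149·0.71
      = 0.017712 + 0.038073 + 0.010579 = 0.066364

0.0664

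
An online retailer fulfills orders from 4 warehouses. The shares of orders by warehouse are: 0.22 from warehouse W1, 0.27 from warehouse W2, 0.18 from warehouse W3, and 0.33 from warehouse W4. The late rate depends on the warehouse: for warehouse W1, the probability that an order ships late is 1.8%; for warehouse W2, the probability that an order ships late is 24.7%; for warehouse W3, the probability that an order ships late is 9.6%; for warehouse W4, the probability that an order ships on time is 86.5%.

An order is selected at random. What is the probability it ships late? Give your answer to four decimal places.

P(L|W4) = 1 − 0.865 = 0.135.
P(L) = P(L|W1)·P(W1) + P(L|W2)·P(W2) + P(L|W3)·P(W3) + P(L|W4)·P(W4)
      = 0.018·0.22 + 0.247·0.27 + 0.096·0.18 + 0.135·0.33
      = 0.00396 + 0.06669 + 0.01728 + 0.04455 = 0.13248

0.1325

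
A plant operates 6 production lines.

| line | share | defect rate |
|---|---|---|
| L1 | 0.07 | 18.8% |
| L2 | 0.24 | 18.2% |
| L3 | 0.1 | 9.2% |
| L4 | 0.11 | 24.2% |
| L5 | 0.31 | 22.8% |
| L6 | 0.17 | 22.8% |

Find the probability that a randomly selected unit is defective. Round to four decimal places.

0.2021

Summing over the partition,
P(D) = P(D|L1)·P(L1) + P(D|L2)·P(L2) + P(D|L3)·P(L3) + P(D|L4)·P(L4) + P(D|L5)·P(L5) + P(D|L6)·P(L6)
      = 0.188·0.07 + 0.182·0.24 + 0.092·0.1 + 0.242·0.11 + 0.228·0.31 + 0.228·0.17
      = 0.01316 + 0.04368 + 0.0092 + 0.02662 + 0.07068 + 0.03876 = 0.2021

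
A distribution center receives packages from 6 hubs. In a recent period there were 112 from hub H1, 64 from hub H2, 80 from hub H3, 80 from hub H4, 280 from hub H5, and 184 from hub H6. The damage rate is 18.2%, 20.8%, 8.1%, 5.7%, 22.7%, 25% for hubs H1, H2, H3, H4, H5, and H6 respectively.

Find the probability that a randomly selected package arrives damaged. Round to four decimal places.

Total: 112 + 64 + 80 + 80 + 280 + 184 = 800.
P(H1) = 112/800 = 0.14. P(H2) = 64/800 = 0.08. P(H3) = 80/800 = 0.1. P(H4) = 80/800 = 0.1. P(H5) = 280/800 = 0.35. P(H6) = 184/800 = 0.23.
P(D) = P(D|H1)·P(H1) + P(D|H2)·P(H2) + P(D|H3)·P(H3) + P(D|H4)·P(H4) + P(D|H5)·P(H5) + P(D|H6)·P(H6)
      = 0.182·0.14 + 0.208·0.08 + 0.081·0.1 + 0.057·0.1 + 0.227·0.35 + 0.25·0.23
      = 0.02548 + 0.01664 + 0.0081 + 0.0057 + 0.07945 + 0.0575 = 0.19287

0.1929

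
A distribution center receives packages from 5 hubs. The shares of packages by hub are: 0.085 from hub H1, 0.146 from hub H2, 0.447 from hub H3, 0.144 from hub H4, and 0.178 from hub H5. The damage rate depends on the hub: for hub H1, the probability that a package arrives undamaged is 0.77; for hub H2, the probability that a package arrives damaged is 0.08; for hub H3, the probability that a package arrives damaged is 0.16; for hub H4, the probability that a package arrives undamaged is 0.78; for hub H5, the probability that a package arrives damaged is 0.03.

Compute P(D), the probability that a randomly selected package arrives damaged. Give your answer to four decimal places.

P(D) ≈ 0.1398

P(D|H1) = 1 − 0.77 = 0.23.
P(D|H4) = 1 − 0.78 = 0.22.
Summing over the partition,
P(D) = P(D|H1)·P(H1) + P(D|H2)·P(H2) + P(D|H3)·P(H3) + P(D|H4)·P(H4) + P(D|H5)·P(H5)
      = 0.23·0.085 + 0.08·0.146 + 0.16·0.447 + 0.22·0.144 + 0.03·0.178
      = 0.01955 + 0.01168 + 0.07152 + 0.03168 + 0.00534 = 0.13977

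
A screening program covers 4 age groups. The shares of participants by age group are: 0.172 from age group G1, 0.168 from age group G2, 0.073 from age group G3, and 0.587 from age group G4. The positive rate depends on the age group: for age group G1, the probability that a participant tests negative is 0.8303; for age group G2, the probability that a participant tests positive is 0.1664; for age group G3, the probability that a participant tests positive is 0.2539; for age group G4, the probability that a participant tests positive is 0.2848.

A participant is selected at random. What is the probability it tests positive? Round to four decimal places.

P(T|G1) = 1 − 0.8303 = 0.1697.
Using total probability over the partition,
P(T) = P(T|G1)·P(G1) + P(T|G2)·P(G2) + P(T|G3)·P(G3) + P(T|G4)·P(G4)
      = 0.1697·0.172 + 0.1664·0.168 + 0.2539·0.073 + 0.2848·0.587
      = 0.0291884 + 0.0279552 + 0.0185347 + 0.1671776 = 0.2428559

0.2429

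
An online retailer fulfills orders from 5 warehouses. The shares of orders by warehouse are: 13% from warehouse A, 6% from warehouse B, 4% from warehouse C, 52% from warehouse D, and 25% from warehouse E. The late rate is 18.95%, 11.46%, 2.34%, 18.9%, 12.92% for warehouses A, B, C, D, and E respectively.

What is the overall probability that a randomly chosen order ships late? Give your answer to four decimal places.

P(L) ≈ 0.1630

P(L) = P(L|A)·P(A) + P(L|B)·P(B) + P(L|C)·P(C) + P(L|D)·P(D) + P(L|E)·P(E)
      = 0.1895·0.13 + 0.1146·0.06 + 0.0234·0.04 + 0.189·0.52 + 0.1292·0.25
      = 0.024635 + 0.006876 + 0.000936 + 0.09828 + 0.0323 = 0.163027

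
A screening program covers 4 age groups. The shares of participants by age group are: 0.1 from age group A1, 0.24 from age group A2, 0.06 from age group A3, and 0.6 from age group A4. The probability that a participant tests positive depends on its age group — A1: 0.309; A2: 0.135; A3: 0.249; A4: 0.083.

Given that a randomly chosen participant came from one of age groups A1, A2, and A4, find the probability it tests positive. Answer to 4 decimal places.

Let S = {A1, A2, A4}.
P(S) = 0.1 + 0.24 + 0.6 = 0.94.
P(T ∩ S) = 0.309·0.1 + 0.135·0.24 + 0.083·0.6 = 0.0309 + 0.0324 + 0.0498 = 0.1131.
P(T | S) = 0.1131 / 0.94 = 0.120319…

0.1203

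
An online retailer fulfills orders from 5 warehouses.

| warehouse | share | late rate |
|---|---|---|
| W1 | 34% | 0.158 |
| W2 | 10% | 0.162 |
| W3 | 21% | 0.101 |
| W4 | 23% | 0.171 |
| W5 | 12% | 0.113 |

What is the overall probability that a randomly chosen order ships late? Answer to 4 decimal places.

P(L) = P(L|W1)·P(W1) + P(L|W2)·P(W2) + P(L|W3)·P(W3) + P(L|W4)·P(W4) + P(L|W5)·P(W5)
      = 0.158·0.34 + 0.162·0.1 + 0.101·0.21 + 0.171·0.23 + 0.113·0.12
      = 0.05372 + 0.0162 + 0.02121 + 0.03933 + 0.01356 = 0.14402

0.1440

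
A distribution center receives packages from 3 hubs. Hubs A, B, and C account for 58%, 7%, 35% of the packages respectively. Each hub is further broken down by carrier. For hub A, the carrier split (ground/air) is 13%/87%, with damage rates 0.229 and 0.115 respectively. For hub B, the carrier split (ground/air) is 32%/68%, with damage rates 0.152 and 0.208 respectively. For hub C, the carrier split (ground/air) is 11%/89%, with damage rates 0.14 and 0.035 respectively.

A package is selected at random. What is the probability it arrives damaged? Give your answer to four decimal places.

P(D|A) = 0.13·0.229 + 0.87·0.115 = 0.02977 + 0.10005 = 0.12982
P(D|B) = 0.32·0.152 + 0.68·0.208 = 0.04864 + 0.14144 = 0.19008
P(D|C) = 0.11·0.14 + 0.89·0.035 = 0.0154 + 0.03115 = 0.04655
By total probability over the outer partition,
P(D) = 0.58·0.12982 + 0.07·0.19008 + 0.35·0.04655
      = 0.0752956 + 0.0133056 + 0.0162925 = 0.1048937

0.1049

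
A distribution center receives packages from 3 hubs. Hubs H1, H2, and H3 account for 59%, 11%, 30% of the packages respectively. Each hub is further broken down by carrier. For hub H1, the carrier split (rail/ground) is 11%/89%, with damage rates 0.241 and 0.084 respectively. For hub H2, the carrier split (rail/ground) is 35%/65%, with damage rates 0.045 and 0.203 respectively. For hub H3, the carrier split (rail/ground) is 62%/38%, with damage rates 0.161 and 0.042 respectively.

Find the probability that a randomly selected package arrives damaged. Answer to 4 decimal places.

P(D|H1) = 0.11·0.241 + 0.89·0.084 = 0.02651 + 0.07476 = 0.10127
P(D|H2) = 0.35·0.045 + 0.65·0.203 = 0.01575 + 0.13195 = 0.1477
P(D|H3) = 0.62·0.161 + 0.38·0.042 = 0.09982 + 0.01596 = 0.11578
Then overall,
P(D) = 0.59·0.10127 + 0.11·0.1477 + 0.3·0.11578
      = 0.0597493 + 0.016247 + 0.034734 = 0.1107303

P(D) ≈ 0.1107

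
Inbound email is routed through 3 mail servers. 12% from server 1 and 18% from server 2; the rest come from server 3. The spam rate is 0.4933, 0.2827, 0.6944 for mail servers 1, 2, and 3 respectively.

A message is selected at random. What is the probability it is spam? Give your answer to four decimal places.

P(3) = 1 − (0.12 + 0.18) = 0.7.
Summing over the partition,
P(S) = P(S|1)·P(1) + P(S|2)·P(2) + P(S|3)·P(3)
      = 0.4933·0.12 + 0.2827·0.18 + 0.6944·0.7
      = 0.059196 + 0.050886 + 0.48608 = 0.596162

0.5962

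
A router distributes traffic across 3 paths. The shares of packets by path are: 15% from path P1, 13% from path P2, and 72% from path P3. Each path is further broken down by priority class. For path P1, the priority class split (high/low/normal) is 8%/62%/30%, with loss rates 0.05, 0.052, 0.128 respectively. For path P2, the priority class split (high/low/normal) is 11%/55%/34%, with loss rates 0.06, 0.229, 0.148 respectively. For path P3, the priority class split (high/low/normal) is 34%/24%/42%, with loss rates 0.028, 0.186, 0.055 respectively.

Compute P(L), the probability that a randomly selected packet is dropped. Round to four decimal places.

0.0906

P(L|P1) = 0.08·0.05 + 0.62·0.052 + 0.3·0.128 = 0.004 + 0.03224 + 0.0384 = 0.07464
P(L|P2) = 0.11·0.06 + 0.55·0.229 + 0.34·0.148 = 0.0066 + 0.12595 + 0.05032 = 0.18287
P(L|P3) = 0.34·0.028 + 0.24·0.186 + 0.42·0.055 = 0.00952 + 0.04464 + 0.0231 = 0.07726
Then overall,
P(L) = 0.15·0.07464 + 0.13·0.18287 + 0.72·0.07726
      = 0.011196 + 0.0237731 + 0.0556272 = 0.0905963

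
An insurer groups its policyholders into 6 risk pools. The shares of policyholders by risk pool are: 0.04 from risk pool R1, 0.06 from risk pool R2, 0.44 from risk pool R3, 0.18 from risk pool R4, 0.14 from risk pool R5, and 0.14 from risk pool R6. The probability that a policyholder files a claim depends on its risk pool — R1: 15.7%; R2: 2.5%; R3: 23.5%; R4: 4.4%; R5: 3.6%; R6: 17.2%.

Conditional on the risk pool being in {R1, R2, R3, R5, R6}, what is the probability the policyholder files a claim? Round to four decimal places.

P(C|S) ≈ 0.1711

Let S = {R1, R2, R3, R5, R6}.
P(S) = 0.04 + 0.06 + 0.44 + 0.14 + 0.14 = 0.82.
P(C ∩ S) = 0.157·0.04 + 0.025·0.06 + 0.235·0.44 + 0.036·0.14 + 0.172·0.14 = 0.00628 + 0.0015 + 0.1034 + 0.00504 + 0.02408 = 0.1403.
P(C | S) = 0.1403 / 0.82 = 0.171098…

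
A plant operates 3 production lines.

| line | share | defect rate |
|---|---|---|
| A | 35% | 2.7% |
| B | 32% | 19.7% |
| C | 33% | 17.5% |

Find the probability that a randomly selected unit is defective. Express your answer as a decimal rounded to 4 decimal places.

Summing over the partition,
P(D) = P(D|A)·P(A) + P(D|B)·P(B) + P(D|C)·P(C)
      = 0.027·0.35 + 0.197·0.32 + 0.175·0.33
      = 0.00945 + 0.06304 + 0.05775 = 0.13024

0.1302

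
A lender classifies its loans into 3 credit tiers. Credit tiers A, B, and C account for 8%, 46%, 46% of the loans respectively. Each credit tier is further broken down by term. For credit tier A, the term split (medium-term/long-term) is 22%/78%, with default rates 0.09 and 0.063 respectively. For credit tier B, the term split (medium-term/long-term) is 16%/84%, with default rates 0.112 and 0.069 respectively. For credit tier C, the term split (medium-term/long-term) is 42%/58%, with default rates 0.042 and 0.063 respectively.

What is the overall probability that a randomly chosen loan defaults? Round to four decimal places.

P(D) ≈ 0.0653

P(D|A) = 0.22·0.09 + 0.78·0.063 = 0.0198 + 0.04914 = 0.06894
P(D|B) = 0.16·0.112 + 0.84·0.069 = 0.01792 + 0.05796 = 0.07588
P(D|C) = 0.42·0.042 + 0.58·0.063 = 0.01764 + 0.03654 = 0.05418
Then overall,
P(D) = 0.08·0.06894 + 0.46·0.07588 + 0.46·0.05418
      = 0.0055152 + 0.0349048 + 0.0249228 = 0.0653428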